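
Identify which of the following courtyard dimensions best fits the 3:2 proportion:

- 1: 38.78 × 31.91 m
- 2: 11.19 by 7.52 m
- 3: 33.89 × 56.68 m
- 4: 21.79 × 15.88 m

Ratios (long/short): 1 ≈ 1.215; 2 ≈ 1.488; 3 ≈ 1.672; 4 ≈ 1.372.
3:2 ≈ 1.500; option 2 is nearest (Δ 0.012).

2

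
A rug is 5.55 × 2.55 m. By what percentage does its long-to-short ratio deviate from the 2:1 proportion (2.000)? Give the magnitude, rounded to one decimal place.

8.8%

Ratio = 5.55 / 2.55 ≈ 2.1765.
Ideal 2:1 = 2.0000. |2.1765 − 2.0000| / 2.0000 ≈ 8.82% → 8.8%.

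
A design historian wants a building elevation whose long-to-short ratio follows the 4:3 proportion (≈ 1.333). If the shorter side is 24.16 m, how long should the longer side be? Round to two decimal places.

4:3 ≈ 1.33333.
Longer side = 24.16 × 1.33333 ≈ 32.2133 → 32.21 m.

32.21 m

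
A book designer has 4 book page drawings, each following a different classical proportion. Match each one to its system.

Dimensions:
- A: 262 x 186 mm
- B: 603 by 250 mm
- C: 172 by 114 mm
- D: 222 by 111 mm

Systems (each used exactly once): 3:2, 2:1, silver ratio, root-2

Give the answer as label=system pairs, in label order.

Ratios: A ≈ 1.409; B ≈ 2.412; C ≈ 1.509; D ≈ 2.000.
Targets: 3:2 ≈ 1.500; 2:1 ≈ 2.000; silver ratio ≈ 2.414; root-2 ≈ 1.414.

A=root-2, B=silver ratio, C=3:2, D=2:1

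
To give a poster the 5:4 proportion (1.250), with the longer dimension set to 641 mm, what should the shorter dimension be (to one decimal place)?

512.8 mm

5:4 = 1.25000.
Shorter side = 641 ÷ 1.25000 ≈ 512.800 → 512.8 mm.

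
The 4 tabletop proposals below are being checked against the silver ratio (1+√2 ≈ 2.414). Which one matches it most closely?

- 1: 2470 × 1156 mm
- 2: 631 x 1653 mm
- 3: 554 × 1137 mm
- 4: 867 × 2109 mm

Target silver ratio ≈ 2.414.
1: 2.137 (Δ0.277)  2: 2.620 (Δ0.206)  3: 2.052 (Δ0.362)  4: 2.433 (Δ0.019)

4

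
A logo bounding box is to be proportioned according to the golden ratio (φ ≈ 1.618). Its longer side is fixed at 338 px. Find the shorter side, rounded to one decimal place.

208.9 px

golden ratio ≈ 1.61803.
Shorter side = 338 ÷ 1.61803 ≈ 208.896 → 208.9 px.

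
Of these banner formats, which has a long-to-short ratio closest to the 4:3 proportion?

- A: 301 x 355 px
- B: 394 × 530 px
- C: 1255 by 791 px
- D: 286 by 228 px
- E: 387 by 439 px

B

Target 4:3 ≈ 1.333.
A: 1.179 (Δ0.154)  B: 1.345 (Δ0.012)  C: 1.587 (Δ0.254)  D: 1.254 (Δ0.079)  E: 1.134 (Δ0.199)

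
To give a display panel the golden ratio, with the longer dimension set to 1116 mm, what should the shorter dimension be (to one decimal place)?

689.7 mm

golden ratio ≈ 1.61803.
Shorter side = 1116 ÷ 1.61803 ≈ 689.728 → 689.7 mm.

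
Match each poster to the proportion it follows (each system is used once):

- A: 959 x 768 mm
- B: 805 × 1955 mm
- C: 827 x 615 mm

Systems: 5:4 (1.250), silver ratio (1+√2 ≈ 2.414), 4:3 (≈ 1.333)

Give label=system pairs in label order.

Ratios: A ≈ 1.249; B ≈ 2.429; C ≈ 1.345.
Targets: 5:4 ≈ 1.250; silver ratio ≈ 2.414; 4:3 ≈ 1.333.

A=5:4, B=silver ratio, C=4:3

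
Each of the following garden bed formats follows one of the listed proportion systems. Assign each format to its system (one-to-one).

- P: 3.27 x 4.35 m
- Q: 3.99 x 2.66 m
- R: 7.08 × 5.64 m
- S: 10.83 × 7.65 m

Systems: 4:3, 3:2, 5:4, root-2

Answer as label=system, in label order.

Ratios: P ≈ 1.330; Q ≈ 1.500; R ≈ 1.255; S ≈ 1.416.
Targets: 4:3 ≈ 1.333; 3:2 ≈ 1.500; 5:4 ≈ 1.250; root-2 ≈ 1.414.

P=4:3, Q=3:2, R=5:4, S=root-2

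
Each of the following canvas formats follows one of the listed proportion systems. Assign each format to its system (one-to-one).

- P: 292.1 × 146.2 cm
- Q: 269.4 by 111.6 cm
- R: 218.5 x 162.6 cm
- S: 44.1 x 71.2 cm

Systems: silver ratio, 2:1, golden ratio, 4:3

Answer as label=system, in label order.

P = 292.1/146.2 ≈ 1.998 → 2:1 (2.000)
Q = 269.4/111.6 ≈ 2.414 → silver ratio (2.414)
R = 218.5/162.6 ≈ 1.344 → 4:3 (1.333)
S = 71.2/44.1 ≈ 1.615 → golden ratio (1.618)

P=2:1, Q=silver ratio, R=4:3, S=golden ratio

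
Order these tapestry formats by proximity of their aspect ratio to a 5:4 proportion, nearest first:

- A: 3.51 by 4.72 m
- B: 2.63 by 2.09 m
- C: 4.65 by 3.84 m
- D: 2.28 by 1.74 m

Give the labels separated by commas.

B, C, D, A

Ratios: A = 4.72 / 3.51 ≈ 1.345; B = 2.63 / 2.09 ≈ 1.258; C = 4.65 / 3.84 ≈ 1.211; D = 2.28 / 1.74 ≈ 1.310.
|Δ from 1.250|: A 0.095; B 0.008; C 0.039; D 0.060.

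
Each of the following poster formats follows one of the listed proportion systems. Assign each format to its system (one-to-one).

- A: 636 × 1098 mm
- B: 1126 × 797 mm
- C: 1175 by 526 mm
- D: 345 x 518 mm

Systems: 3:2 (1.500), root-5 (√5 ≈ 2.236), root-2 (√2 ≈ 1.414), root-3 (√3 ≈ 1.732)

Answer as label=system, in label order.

A=root-3, B=root-2, C=root-5, D=3:2

A = 1098/636 ≈ 1.726 → root-3 (1.732)
B = 1126/797 ≈ 1.413 → root-2 (1.414)
C = 1175/526 ≈ 2.234 → root-5 (2.236)
D = 518/345 ≈ 1.501 → 3:2 (1.500)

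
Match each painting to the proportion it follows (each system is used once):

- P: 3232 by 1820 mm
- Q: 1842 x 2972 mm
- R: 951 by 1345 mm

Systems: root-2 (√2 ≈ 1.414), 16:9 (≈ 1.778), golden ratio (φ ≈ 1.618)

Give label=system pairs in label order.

P = 3232/1820 ≈ 1.776 → 16:9 (1.778)
Q = 2972/1842 ≈ 1.613 → golden ratio (1.618)
R = 1345/951 ≈ 1.414 → root-2 (1.414)

P=16:9, Q=golden ratio, R=root-2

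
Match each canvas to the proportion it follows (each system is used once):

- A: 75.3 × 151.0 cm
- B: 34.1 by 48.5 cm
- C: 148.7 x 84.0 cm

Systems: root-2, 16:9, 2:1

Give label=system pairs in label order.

A = 151.0/75.3 ≈ 2.005 → 2:1 (2.000)
B = 48.5/34.1 ≈ 1.422 → root-2 (1.414)
C = 148.7/84.0 ≈ 1.770 → 16:9 (1.778)

A=2:1, B=root-2, C=16:9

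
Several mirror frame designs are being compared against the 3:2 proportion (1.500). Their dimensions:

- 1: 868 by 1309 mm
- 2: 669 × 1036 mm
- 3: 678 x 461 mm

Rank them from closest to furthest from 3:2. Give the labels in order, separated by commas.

1, 3, 2

1: 1309/868 ≈ 1.508 → |1.508 − 1.500| = 0.008
2: 1036/669 ≈ 1.549 → |1.549 − 1.500| = 0.049
3: 678/461 ≈ 1.471 → |1.471 − 1.500| = 0.029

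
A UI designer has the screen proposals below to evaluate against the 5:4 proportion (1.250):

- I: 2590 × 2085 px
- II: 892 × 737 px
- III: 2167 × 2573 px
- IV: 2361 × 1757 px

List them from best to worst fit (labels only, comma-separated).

Ratios: I = 2590 / 2085 ≈ 1.242; II = 892 / 737 ≈ 1.210; III = 2573 / 2167 ≈ 1.187; IV = 2361 / 1757 ≈ 1.344.
|Δ from 1.250|: I 0.008; II 0.040; III 0.063; IV 0.094.

I, II, III, IV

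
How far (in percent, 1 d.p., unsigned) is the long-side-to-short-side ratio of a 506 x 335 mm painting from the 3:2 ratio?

Ratio = 506 / 335 ≈ 1.5104.
Ideal 3:2 = 1.5000. |1.5104 − 1.5000| / 1.5000 ≈ 0.69% → 0.7%.

0.7%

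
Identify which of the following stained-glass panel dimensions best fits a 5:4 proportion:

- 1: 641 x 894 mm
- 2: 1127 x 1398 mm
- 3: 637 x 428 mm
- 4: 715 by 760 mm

2

Ratios (long/short): 1 ≈ 1.395; 2 ≈ 1.240; 3 ≈ 1.488; 4 ≈ 1.063.
5:4 ≈ 1.250; option 2 is nearest (Δ 0.010).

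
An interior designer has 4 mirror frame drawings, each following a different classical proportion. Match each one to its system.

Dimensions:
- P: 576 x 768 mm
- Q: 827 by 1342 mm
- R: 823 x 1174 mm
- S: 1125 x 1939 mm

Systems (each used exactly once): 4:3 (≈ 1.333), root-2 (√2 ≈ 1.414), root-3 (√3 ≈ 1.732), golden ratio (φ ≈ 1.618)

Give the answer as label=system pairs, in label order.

P=4:3, Q=golden ratio, R=root-2, S=root-3

P = 768/576 ≈ 1.333 → 4:3 (1.333)
Q = 1342/827 ≈ 1.623 → golden ratio (1.618)
R = 1174/823 ≈ 1.426 → root-2 (1.414)
S = 1939/1125 ≈ 1.724 → root-3 (1.732)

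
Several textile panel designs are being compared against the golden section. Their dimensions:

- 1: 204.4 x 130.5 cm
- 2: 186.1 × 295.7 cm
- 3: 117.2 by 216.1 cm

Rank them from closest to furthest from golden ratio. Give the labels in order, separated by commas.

1: 204.4/130.5 ≈ 1.566 → |1.566 − 1.618| = 0.052
2: 295.7/186.1 ≈ 1.589 → |1.589 − 1.618| = 0.029
3: 216.1/117.2 ≈ 1.844 → |1.844 − 1.618| = 0.226

2, 1, 3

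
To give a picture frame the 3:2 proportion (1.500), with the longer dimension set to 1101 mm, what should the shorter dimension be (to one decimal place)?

3:2 = 1.50000.
Shorter side = 1101 ÷ 1.50000 ≈ 734.000 → 734.0 mm.

734.0 mm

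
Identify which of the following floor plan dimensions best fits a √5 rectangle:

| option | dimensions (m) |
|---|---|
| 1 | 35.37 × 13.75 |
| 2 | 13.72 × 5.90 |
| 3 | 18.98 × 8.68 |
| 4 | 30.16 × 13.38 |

4

Ratios (long/short): 1 ≈ 2.572; 2 ≈ 2.325; 3 ≈ 2.187; 4 ≈ 2.254.
root-5 ≈ 2.236; option 4 is nearest (Δ 0.018).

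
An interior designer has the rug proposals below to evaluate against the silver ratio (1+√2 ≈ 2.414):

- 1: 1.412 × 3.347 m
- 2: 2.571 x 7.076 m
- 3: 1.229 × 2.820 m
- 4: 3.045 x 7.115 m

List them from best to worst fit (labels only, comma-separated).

1, 4, 3, 2

Ratios: 1 = 3.347 / 1.412 ≈ 2.370; 2 = 7.076 / 2.571 ≈ 2.752; 3 = 2.820 / 1.229 ≈ 2.295; 4 = 7.115 / 3.045 ≈ 2.337.
|Δ from 2.414|: 1 0.044; 2 0.338; 3 0.119; 4 0.077.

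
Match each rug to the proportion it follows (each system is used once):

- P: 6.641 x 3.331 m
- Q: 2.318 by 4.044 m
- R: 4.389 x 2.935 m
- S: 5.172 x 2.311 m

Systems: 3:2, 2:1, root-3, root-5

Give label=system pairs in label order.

P=2:1, Q=root-3, R=3:2, S=root-5

Ratios: P ≈ 1.994; Q ≈ 1.745; R ≈ 1.495; S ≈ 2.238.
Targets: 3:2 ≈ 1.500; 2:1 ≈ 2.000; root-3 ≈ 1.732; root-5 ≈ 2.236.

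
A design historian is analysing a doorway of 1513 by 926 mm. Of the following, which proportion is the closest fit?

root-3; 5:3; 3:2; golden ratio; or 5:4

Ratio = 1513 / 926 ≈ 1.634.
Distances: root-3 1.732 (Δ 0.098); 5:3 1.667 (Δ 0.033); 3:2 1.500 (Δ 0.134); golden ratio 1.618 (Δ 0.016); 5:4 1.250 (Δ 0.384).

golden ratio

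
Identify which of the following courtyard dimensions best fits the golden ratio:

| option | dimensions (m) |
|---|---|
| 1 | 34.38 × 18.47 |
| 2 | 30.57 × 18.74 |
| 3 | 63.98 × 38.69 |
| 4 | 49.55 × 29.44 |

2

Ratios (long/short): 1 ≈ 1.861; 2 ≈ 1.631; 3 ≈ 1.654; 4 ≈ 1.683.
golden ratio ≈ 1.618; option 2 is nearest (Δ 0.013).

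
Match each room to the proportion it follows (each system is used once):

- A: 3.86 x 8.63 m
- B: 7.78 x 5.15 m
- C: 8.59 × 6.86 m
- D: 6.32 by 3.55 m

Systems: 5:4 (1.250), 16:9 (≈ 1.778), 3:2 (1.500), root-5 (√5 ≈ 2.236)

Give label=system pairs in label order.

A=root-5, B=3:2, C=5:4, D=16:9

A = 8.63/3.86 ≈ 2.236 → root-5 (2.236)
B = 7.78/5.15 ≈ 1.511 → 3:2 (1.500)
C = 8.59/6.86 ≈ 1.252 → 5:4 (1.250)
D = 6.32/3.55 ≈ 1.780 → 16:9 (1.778)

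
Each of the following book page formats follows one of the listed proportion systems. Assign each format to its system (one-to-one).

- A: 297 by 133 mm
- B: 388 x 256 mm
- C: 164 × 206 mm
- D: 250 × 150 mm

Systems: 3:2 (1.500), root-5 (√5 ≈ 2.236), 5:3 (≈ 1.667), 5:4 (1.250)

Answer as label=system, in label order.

A = 297/133 ≈ 2.233 → root-5 (2.236)
B = 388/256 ≈ 1.516 → 3:2 (1.500)
C = 206/164 ≈ 1.256 → 5:4 (1.250)
D = 250/150 ≈ 1.667 → 5:3 (1.667)

A=root-5, B=3:2, C=5:4, D=5:3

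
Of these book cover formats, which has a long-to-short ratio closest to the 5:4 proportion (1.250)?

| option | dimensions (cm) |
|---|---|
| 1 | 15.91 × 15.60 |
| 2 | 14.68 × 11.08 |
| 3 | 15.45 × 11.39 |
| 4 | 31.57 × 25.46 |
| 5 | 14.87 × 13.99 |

Target 5:4 ≈ 1.250.
1: 1.020 (Δ0.230)  2: 1.325 (Δ0.075)  3: 1.356 (Δ0.106)  4: 1.240 (Δ0.010)  5: 1.063 (Δ0.187)

4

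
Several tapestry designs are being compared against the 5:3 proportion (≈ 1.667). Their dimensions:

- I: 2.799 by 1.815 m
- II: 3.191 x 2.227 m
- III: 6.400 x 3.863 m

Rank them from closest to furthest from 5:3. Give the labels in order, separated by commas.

Ratios: I = 2.799 / 1.815 ≈ 1.542; II = 3.191 / 2.227 ≈ 1.433; III = 6.400 / 3.863 ≈ 1.657.
|Δ from 1.667|: I 0.125; II 0.234; III 0.010.

III, I, II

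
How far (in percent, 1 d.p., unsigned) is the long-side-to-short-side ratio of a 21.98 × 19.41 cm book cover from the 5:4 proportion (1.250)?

Ratio = 21.98 / 19.41 ≈ 1.1324.
Ideal 5:4 = 1.2500. |1.1324 − 1.2500| / 1.2500 ≈ 9.41% → 9.4%.

9.4%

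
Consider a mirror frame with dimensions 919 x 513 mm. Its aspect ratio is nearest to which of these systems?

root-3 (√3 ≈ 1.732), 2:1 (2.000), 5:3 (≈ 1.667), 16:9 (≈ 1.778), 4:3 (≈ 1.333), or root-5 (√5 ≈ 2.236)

919/513 ≈ 1.791. Nearest candidates are 16:9 (1.778, off by 0.013) and root-3 (1.732, off by 0.059).

16:9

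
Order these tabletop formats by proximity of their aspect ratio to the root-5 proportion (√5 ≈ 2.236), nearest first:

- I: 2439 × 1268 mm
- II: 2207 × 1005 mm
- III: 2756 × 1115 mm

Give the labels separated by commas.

II, III, I

I: 2439/1268 ≈ 1.924 → |1.924 − 2.236| = 0.312
II: 2207/1005 ≈ 2.196 → |2.196 − 2.236| = 0.040
III: 2756/1115 ≈ 2.472 → |2.472 − 2.236| = 0.236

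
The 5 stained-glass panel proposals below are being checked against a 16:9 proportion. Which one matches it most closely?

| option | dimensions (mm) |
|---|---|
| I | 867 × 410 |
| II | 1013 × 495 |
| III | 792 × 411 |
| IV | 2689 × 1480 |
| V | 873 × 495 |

Target 16:9 ≈ 1.778.
I: 2.115 (Δ0.337)  II: 2.046 (Δ0.268)  III: 1.927 (Δ0.149)  IV: 1.817 (Δ0.039)  V: 1.764 (Δ0.014)

V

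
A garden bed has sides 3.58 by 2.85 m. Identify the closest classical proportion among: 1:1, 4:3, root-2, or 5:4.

5:4

3.58/2.85 ≈ 1.256. Nearest candidates are 5:4 (1.250, off by 0.006) and 4:3 (1.333, off by 0.077).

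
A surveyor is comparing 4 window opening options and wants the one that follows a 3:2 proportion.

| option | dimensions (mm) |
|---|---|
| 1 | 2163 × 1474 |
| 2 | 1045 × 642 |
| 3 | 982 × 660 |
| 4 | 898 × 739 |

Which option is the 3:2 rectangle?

Target 3:2 ≈ 1.500.
1: 1.467 (Δ0.033)  2: 1.628 (Δ0.128)  3: 1.488 (Δ0.012)  4: 1.215 (Δ0.285)

3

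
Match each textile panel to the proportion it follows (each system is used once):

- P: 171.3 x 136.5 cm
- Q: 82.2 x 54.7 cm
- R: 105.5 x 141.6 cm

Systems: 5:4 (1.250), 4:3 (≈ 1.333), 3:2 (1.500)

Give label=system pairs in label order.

Ratios: P ≈ 1.255; Q ≈ 1.503; R ≈ 1.342.
Targets: 5:4 ≈ 1.250; 4:3 ≈ 1.333; 3:2 ≈ 1.500.

P=5:4, Q=3:2, R=4:3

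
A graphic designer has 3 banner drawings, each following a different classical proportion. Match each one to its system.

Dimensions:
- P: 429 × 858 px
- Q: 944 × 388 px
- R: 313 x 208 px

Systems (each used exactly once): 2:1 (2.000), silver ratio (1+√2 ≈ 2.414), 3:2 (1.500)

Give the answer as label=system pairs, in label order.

P=2:1, Q=silver ratio, R=3:2

Ratios: P ≈ 2.000; Q ≈ 2.433; R ≈ 1.505.
Targets: 2:1 ≈ 2.000; silver ratio ≈ 2.414; 3:2 ≈ 1.500.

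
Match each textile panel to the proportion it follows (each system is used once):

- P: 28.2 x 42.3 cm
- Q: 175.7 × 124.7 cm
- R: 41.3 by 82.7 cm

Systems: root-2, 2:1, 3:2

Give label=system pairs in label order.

P=3:2, Q=root-2, R=2:1

Ratios: P ≈ 1.500; Q ≈ 1.409; R ≈ 2.002.
Targets: root-2 ≈ 1.414; 2:1 ≈ 2.000; 3:2 ≈ 1.500.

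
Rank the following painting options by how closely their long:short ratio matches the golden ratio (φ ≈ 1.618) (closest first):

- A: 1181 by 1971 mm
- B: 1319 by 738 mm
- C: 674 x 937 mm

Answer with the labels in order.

A, B, C

A: 1971/1181 ≈ 1.669 → |1.669 − 1.618| = 0.051
B: 1319/738 ≈ 1.787 → |1.787 − 1.618| = 0.169
C: 937/674 ≈ 1.390 → |1.390 − 1.618| = 0.228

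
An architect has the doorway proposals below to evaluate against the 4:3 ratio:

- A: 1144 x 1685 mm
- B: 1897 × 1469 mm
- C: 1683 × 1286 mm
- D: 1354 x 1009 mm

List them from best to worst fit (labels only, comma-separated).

D, C, B, A

Ratios: A = 1685 / 1144 ≈ 1.473; B = 1897 / 1469 ≈ 1.291; C = 1683 / 1286 ≈ 1.309; D = 1354 / 1009 ≈ 1.342.
|Δ from 1.333|: A 0.140; B 0.042; C 0.024; D 0.009.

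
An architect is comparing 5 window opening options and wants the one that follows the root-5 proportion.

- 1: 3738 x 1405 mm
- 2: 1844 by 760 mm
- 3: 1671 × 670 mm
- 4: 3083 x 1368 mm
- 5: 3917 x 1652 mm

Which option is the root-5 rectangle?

4

Ratios (long/short): 1 ≈ 2.660; 2 ≈ 2.426; 3 ≈ 2.494; 4 ≈ 2.254; 5 ≈ 2.371.
root-5 ≈ 2.236; option 4 is nearest (Δ 0.018).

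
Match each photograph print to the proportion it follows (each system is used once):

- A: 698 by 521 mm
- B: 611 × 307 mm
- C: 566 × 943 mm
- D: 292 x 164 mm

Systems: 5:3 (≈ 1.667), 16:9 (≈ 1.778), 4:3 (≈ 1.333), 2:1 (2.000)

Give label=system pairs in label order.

A = 698/521 ≈ 1.340 → 4:3 (1.333)
B = 611/307 ≈ 1.990 → 2:1 (2.000)
C = 943/566 ≈ 1.666 → 5:3 (1.667)
D = 292/164 ≈ 1.780 → 16:9 (1.778)

A=4:3, B=2:1, C=5:3, D=16:9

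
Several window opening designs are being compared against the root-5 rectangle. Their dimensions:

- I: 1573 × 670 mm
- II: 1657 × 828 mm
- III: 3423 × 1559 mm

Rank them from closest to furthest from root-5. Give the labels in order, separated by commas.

Ratios: I = 1573 / 670 ≈ 2.348; II = 1657 / 828 ≈ 2.001; III = 3423 / 1559 ≈ 2.196.
|Δ from 2.236|: I 0.112; II 0.235; III 0.040.

III, I, II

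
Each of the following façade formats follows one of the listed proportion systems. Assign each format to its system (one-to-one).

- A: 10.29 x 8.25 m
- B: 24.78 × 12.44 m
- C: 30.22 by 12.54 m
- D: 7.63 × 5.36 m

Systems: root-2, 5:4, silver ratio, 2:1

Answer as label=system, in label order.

A=5:4, B=2:1, C=silver ratio, D=root-2

Ratios: A ≈ 1.247; B ≈ 1.992; C ≈ 2.410; D ≈ 1.424.
Targets: root-2 ≈ 1.414; 5:4 ≈ 1.250; silver ratio ≈ 2.414; 2:1 ≈ 2.000.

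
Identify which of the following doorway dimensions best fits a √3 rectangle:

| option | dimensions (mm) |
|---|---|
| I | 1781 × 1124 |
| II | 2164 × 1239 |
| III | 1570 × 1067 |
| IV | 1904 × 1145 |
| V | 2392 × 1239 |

Ratios (long/short): I ≈ 1.585; II ≈ 1.747; III ≈ 1.471; IV ≈ 1.663; V ≈ 1.931.
root-3 ≈ 1.732; option II is nearest (Δ 0.015).

II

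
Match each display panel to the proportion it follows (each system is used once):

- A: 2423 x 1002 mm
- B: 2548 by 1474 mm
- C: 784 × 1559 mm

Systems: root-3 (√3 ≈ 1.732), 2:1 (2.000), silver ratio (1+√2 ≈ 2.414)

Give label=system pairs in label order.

A=silver ratio, B=root-3, C=2:1

Ratios: A ≈ 2.418; B ≈ 1.729; C ≈ 1.989.
Targets: root-3 ≈ 1.732; 2:1 ≈ 2.000; silver ratio ≈ 2.414.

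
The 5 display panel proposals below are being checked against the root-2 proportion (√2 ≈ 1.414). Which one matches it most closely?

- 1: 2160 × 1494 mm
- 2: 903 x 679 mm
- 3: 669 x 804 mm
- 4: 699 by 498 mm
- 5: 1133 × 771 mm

Ratios (long/short): 1 ≈ 1.446; 2 ≈ 1.330; 3 ≈ 1.202; 4 ≈ 1.404; 5 ≈ 1.470.
root-2 ≈ 1.414; option 4 is nearest (Δ 0.010).

4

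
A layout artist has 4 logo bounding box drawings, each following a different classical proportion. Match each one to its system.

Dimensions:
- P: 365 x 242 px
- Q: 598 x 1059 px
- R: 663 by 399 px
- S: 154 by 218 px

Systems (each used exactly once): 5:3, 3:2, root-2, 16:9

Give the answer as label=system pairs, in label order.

P=3:2, Q=16:9, R=5:3, S=root-2

P = 365/242 ≈ 1.508 → 3:2 (1.500)
Q = 1059/598 ≈ 1.771 → 16:9 (1.778)
R = 663/399 ≈ 1.662 → 5:3 (1.667)
S = 218/154 ≈ 1.416 → root-2 (1.414)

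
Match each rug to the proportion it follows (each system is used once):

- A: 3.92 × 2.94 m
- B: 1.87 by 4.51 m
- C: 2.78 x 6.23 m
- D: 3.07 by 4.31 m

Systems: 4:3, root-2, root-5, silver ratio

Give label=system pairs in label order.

A = 3.92/2.94 ≈ 1.333 → 4:3 (1.333)
B = 4.51/1.87 ≈ 2.412 → silver ratio (2.414)
C = 6.23/2.78 ≈ 2.241 → root-5 (2.236)
D = 4.31/3.07 ≈ 1.404 → root-2 (1.414)

A=4:3, B=silver ratio, C=root-5, D=root-2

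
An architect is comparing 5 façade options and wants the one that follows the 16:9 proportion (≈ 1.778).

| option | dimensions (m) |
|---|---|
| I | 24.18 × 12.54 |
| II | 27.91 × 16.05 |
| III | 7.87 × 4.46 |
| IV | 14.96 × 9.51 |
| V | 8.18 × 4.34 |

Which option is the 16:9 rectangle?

III

Target 16:9 ≈ 1.778.
I: 1.928 (Δ0.150)  II: 1.739 (Δ0.039)  III: 1.765 (Δ0.013)  IV: 1.573 (Δ0.205)  V: 1.885 (Δ0.107)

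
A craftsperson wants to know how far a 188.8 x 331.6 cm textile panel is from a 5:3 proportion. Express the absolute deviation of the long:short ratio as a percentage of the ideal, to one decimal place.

Ratio = 331.6 / 188.8 ≈ 1.7564.
Ideal 5:3 ≈ 1.6667. |1.7564 − 1.6667| / 1.6667 ≈ 5.38% → 5.4%.

5.4%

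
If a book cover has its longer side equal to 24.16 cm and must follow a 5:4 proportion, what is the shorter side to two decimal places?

5:4 = 1.25000.
Shorter side = 24.16 ÷ 1.25000 ≈ 19.3280 → 19.33 cm.

19.33 cm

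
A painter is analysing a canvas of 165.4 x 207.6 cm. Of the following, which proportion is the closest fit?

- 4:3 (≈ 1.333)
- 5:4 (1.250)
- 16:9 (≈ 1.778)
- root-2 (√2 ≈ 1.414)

Ratio = 207.6 / 165.4 ≈ 1.255.
Distances: 4:3 1.333 (Δ 0.078); 5:4 1.250 (Δ 0.005); 16:9 1.778 (Δ 0.523); root-2 1.414 (Δ 0.159).

5:4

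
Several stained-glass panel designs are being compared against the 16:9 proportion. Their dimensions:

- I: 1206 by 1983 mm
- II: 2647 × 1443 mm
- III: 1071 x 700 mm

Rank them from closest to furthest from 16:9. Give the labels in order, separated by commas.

II, I, III

Ratios: I = 1983 / 1206 ≈ 1.644; II = 2647 / 1443 ≈ 1.834; III = 1071 / 700 ≈ 1.530.
|Δ from 1.778|: I 0.134; II 0.056; III 0.248.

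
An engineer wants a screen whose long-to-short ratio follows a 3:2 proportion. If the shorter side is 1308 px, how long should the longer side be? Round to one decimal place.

3:2 = 1.50000.
Longer side = 1308 × 1.50000 ≈ 1962.000 → 1962.0 px.

1962.0 px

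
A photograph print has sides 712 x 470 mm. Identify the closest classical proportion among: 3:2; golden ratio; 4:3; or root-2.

3:2

712/470 ≈ 1.515. Nearest candidates are 3:2 (1.500, off by 0.015) and root-2 (1.414, off by 0.101).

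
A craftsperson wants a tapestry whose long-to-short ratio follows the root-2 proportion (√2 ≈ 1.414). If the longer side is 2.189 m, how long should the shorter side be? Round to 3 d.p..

root-2 ≈ 1.41421.
Shorter side = 2.189 ÷ 1.41421 ≈ 1.54786 → 1.548 m.

1.548 m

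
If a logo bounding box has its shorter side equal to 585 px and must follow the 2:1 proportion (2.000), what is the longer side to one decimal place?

1170.0 px

2:1 = 2.00000.
Longer side = 585 × 2.00000 ≈ 1170.000 → 1170.0 px.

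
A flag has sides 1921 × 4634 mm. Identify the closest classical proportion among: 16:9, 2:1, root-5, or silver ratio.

silver ratio

4634/1921 ≈ 2.412. Nearest candidates are silver ratio (2.414, off by 0.002) and root-5 (2.236, off by 0.176).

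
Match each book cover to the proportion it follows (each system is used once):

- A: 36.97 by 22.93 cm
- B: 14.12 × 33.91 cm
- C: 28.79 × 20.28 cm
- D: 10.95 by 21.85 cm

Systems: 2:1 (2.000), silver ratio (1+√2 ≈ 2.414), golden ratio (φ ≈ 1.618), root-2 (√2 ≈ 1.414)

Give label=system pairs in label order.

Ratios: A ≈ 1.612; B ≈ 2.402; C ≈ 1.420; D ≈ 1.995.
Targets: 2:1 ≈ 2.000; silver ratio ≈ 2.414; golden ratio ≈ 1.618; root-2 ≈ 1.414.

A=golden ratio, B=silver ratio, C=root-2, D=2:1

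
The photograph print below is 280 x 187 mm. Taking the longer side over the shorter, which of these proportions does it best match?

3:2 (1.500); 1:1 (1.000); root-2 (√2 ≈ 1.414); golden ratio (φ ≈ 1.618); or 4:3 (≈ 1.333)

3:2

Ratio = 280 / 187 ≈ 1.497.
Distances: 3:2 1.500 (Δ 0.003); 1:1 1.000 (Δ 0.497); root-2 1.414 (Δ 0.083); golden ratio 1.618 (Δ 0.121); 4:3 1.333 (Δ 0.164).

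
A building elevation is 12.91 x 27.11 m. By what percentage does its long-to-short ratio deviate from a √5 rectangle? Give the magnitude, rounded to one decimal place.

6.1%

Ratio = 27.11 / 12.91 ≈ 2.0999.
Ideal root-5 ≈ 2.2361. |2.0999 − 2.2361| / 2.2361 ≈ 6.09% → 6.1%.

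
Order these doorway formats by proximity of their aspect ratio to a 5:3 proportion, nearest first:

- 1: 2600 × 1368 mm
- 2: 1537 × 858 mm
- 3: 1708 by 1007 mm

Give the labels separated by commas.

3, 2, 1

Ratios: 1 = 2600 / 1368 ≈ 1.901; 2 = 1537 / 858 ≈ 1.791; 3 = 1708 / 1007 ≈ 1.696.
|Δ from 1.667|: 1 0.234; 2 0.124; 3 0.029.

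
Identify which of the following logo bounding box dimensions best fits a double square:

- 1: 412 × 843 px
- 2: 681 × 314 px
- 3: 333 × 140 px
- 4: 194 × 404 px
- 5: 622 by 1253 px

Target 2:1 ≈ 2.000.
1: 2.046 (Δ0.046)  2: 2.169 (Δ0.169)  3: 2.379 (Δ0.379)  4: 2.082 (Δ0.082)  5: 2.014 (Δ0.014)

5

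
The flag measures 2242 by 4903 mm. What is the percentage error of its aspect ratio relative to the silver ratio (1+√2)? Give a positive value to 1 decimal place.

9.4%

Ratio = 4903 / 2242 ≈ 2.1869.
Ideal silver ratio ≈ 2.4142. |2.1869 − 2.4142| / 2.4142 ≈ 9.42% → 9.4%.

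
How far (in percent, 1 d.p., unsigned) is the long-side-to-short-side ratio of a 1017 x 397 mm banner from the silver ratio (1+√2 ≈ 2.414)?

Ratio = 1017 / 397 ≈ 2.5617.
Ideal silver ratio ≈ 2.4142. |2.5617 − 2.4142| / 2.4142 ≈ 6.11% → 6.1%.

6.1%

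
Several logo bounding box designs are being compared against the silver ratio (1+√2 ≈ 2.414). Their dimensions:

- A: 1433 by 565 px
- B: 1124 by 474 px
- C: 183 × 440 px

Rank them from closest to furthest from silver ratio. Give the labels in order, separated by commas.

C, B, A

Ratios: A = 1433 / 565 ≈ 2.536; B = 1124 / 474 ≈ 2.371; C = 440 / 183 ≈ 2.404.
|Δ from 2.414|: A 0.122; B 0.043; C 0.010.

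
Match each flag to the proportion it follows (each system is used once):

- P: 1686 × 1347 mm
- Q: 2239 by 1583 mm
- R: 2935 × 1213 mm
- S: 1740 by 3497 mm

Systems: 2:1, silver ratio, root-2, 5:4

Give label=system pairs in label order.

Ratios: P ≈ 1.252; Q ≈ 1.414; R ≈ 2.420; S ≈ 2.010.
Targets: 2:1 ≈ 2.000; silver ratio ≈ 2.414; root-2 ≈ 1.414; 5:4 ≈ 1.250.

P=5:4, Q=root-2, R=silver ratio, S=2:1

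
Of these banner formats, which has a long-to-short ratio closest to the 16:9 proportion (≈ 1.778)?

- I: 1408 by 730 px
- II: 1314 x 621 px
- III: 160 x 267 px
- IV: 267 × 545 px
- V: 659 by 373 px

V

Target 16:9 ≈ 1.778.
I: 1.929 (Δ0.151)  II: 2.116 (Δ0.338)  III: 1.669 (Δ0.109)  IV: 2.041 (Δ0.263)  V: 1.767 (Δ0.011)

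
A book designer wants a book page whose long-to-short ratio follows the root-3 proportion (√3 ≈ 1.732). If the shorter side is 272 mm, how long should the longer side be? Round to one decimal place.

471.1 mm

root-3 ≈ 1.73205.
Longer side = 272 × 1.73205 ≈ 471.118 → 471.1 mm.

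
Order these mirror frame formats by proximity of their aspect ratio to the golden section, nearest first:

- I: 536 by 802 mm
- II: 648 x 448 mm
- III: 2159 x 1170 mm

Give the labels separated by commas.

I: 802/536 ≈ 1.496 → |1.496 − 1.618| = 0.122
II: 648/448 ≈ 1.446 → |1.446 − 1.618| = 0.172
III: 2159/1170 ≈ 1.845 → |1.845 − 1.618| = 0.227

I, II, III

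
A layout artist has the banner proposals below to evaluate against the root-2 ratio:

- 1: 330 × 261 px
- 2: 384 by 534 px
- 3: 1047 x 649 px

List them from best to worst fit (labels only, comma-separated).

Ratios: 1 = 330 / 261 ≈ 1.264; 2 = 534 / 384 ≈ 1.391; 3 = 1047 / 649 ≈ 1.613.
|Δ from 1.414|: 1 0.150; 2 0.023; 3 0.199.

2, 1, 3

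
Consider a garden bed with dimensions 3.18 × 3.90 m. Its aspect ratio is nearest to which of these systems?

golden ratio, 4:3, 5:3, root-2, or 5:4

Ratio = 3.90 / 3.18 ≈ 1.226.
Distances: golden ratio 1.618 (Δ 0.392); 4:3 1.333 (Δ 0.107); 5:3 1.667 (Δ 0.441); root-2 1.414 (Δ 0.188); 5:4 1.250 (Δ 0.024).

5:4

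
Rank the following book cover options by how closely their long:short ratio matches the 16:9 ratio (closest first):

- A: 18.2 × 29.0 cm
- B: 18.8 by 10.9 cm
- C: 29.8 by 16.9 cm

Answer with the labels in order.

C, B, A

A: 29.0/18.2 ≈ 1.593 → |1.593 − 1.778| = 0.185
B: 18.8/10.9 ≈ 1.725 → |1.725 − 1.778| = 0.053
C: 29.8/16.9 ≈ 1.763 → |1.763 − 1.778| = 0.015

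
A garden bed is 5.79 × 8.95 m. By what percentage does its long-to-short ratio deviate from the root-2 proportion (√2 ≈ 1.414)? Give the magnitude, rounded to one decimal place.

9.3%

Ratio = 8.95 / 5.79 ≈ 1.5458.
Ideal root-2 ≈ 1.4142. |1.5458 − 1.4142| / 1.4142 ≈ 9.31% → 9.3%.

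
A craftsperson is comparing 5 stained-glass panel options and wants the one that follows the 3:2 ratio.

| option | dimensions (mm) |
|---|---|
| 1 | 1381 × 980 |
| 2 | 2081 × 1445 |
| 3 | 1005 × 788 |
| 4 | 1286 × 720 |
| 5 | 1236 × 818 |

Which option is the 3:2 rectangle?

5

Target 3:2 ≈ 1.500.
1: 1.409 (Δ0.091)  2: 1.440 (Δ0.060)  3: 1.275 (Δ0.225)  4: 1.786 (Δ0.286)  5: 1.511 (Δ0.011)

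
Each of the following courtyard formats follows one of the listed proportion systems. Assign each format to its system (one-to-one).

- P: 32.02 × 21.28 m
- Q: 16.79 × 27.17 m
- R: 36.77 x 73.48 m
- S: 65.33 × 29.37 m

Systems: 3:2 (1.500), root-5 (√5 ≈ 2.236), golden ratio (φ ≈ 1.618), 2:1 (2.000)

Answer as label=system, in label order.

P = 32.02/21.28 ≈ 1.505 → 3:2 (1.500)
Q = 27.17/16.79 ≈ 1.618 → golden ratio (1.618)
R = 73.48/36.77 ≈ 1.998 → 2:1 (2.000)
S = 65.33/29.37 ≈ 2.224 → root-5 (2.236)

P=3:2, Q=golden ratio, R=2:1, S=root-5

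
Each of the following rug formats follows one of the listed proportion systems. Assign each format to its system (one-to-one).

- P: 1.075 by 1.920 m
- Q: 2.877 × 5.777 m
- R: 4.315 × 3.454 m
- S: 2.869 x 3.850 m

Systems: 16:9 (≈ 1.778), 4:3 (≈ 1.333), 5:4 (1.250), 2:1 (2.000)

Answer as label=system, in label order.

P=16:9, Q=2:1, R=5:4, S=4:3

P = 1.920/1.075 ≈ 1.786 → 16:9 (1.778)
Q = 5.777/2.877 ≈ 2.008 → 2:1 (2.000)
R = 4.315/3.454 ≈ 1.249 → 5:4 (1.250)
S = 3.850/2.869 ≈ 1.342 → 4:3 (1.333)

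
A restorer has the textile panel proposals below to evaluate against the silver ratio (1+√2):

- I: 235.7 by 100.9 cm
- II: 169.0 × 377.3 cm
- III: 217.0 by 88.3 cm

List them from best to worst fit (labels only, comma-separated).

III, I, II

I: 235.7/100.9 ≈ 2.336 → |2.336 − 2.414| = 0.078
II: 377.3/169.0 ≈ 2.233 → |2.233 − 2.414| = 0.181
III: 217.0/88.3 ≈ 2.458 → |2.458 − 2.414| = 0.044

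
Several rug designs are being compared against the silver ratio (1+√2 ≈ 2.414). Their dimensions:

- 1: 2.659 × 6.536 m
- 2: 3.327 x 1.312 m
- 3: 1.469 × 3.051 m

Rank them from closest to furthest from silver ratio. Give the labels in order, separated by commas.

1: 6.536/2.659 ≈ 2.458 → |2.458 − 2.414| = 0.044
2: 3.327/1.312 ≈ 2.536 → |2.536 − 2.414| = 0.122
3: 3.051/1.469 ≈ 2.077 → |2.077 − 2.414| = 0.337

1, 2, 3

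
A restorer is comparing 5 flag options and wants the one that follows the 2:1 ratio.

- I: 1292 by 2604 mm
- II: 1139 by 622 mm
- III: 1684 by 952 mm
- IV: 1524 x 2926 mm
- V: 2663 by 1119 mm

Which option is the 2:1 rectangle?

I

Ratios (long/short): I ≈ 2.015; II ≈ 1.831; III ≈ 1.769; IV ≈ 1.920; V ≈ 2.380.
2:1 ≈ 2.000; option I is nearest (Δ 0.015).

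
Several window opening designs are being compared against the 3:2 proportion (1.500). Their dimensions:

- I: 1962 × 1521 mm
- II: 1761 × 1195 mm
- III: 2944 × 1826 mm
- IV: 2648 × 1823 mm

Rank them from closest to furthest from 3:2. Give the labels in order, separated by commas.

II, IV, III, I

Ratios: I = 1962 / 1521 ≈ 1.290; II = 1761 / 1195 ≈ 1.474; III = 2944 / 1826 ≈ 1.612; IV = 2648 / 1823 ≈ 1.453.
|Δ from 1.500|: I 0.210; II 0.026; III 0.112; IV 0.047.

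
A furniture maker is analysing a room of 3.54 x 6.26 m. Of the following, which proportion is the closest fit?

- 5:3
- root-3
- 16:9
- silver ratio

6.26/3.54 ≈ 1.768. Nearest candidates are 16:9 (1.778, off by 0.010) and root-3 (1.732, off by 0.036).

16:9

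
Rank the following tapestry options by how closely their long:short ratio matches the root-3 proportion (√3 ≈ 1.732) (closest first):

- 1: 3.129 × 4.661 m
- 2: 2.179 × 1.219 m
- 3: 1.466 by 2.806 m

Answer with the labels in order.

2, 3, 1

1: 4.661/3.129 ≈ 1.490 → |1.490 − 1.732| = 0.242
2: 2.179/1.219 ≈ 1.788 → |1.788 − 1.732| = 0.056
3: 2.806/1.466 ≈ 1.914 → |1.914 − 1.732| = 0.182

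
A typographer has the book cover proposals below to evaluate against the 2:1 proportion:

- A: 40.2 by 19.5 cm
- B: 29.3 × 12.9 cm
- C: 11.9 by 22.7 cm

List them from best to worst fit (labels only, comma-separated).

A, C, B

Ratios: A = 40.2 / 19.5 ≈ 2.062; B = 29.3 / 12.9 ≈ 2.271; C = 22.7 / 11.9 ≈ 1.908.
|Δ from 2.000|: A 0.062; B 0.271; C 0.092.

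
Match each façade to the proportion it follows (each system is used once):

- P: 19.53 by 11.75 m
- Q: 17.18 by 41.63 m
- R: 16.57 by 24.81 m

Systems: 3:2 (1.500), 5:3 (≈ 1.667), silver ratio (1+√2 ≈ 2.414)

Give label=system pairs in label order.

P=5:3, Q=silver ratio, R=3:2

P = 19.53/11.75 ≈ 1.662 → 5:3 (1.667)
Q = 41.63/17.18 ≈ 2.423 → silver ratio (2.414)
R = 24.81/16.57 ≈ 1.497 → 3:2 (1.500)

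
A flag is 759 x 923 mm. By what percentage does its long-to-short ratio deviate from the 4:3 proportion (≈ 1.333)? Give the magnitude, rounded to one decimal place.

8.8%

Ratio = 923 / 759 ≈ 1.2161.
Ideal 4:3 ≈ 1.3333. |1.2161 − 1.3333| / 1.3333 ≈ 8.79% → 8.8%.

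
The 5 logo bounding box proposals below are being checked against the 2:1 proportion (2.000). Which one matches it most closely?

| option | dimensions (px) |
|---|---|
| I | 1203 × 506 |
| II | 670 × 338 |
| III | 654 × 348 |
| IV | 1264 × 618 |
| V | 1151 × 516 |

II

Target 2:1 ≈ 2.000.
I: 2.377 (Δ0.377)  II: 1.982 (Δ0.018)  III: 1.879 (Δ0.121)  IV: 2.045 (Δ0.045)  V: 2.231 (Δ0.231)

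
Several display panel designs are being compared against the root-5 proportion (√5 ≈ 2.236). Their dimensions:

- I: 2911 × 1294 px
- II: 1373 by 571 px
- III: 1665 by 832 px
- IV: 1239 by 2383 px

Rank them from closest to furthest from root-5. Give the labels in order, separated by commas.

I, II, III, IV

Ratios: I = 2911 / 1294 ≈ 2.250; II = 1373 / 571 ≈ 2.405; III = 1665 / 832 ≈ 2.001; IV = 2383 / 1239 ≈ 1.923.
|Δ from 2.236|: I 0.014; II 0.169; III 0.235; IV 0.313.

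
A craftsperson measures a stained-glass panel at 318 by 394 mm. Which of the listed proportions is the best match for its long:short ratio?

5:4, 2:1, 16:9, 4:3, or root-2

Ratio = 394 / 318 ≈ 1.239.
Distances: 5:4 1.250 (Δ 0.011); 2:1 2.000 (Δ 0.761); 16:9 1.778 (Δ 0.539); 4:3 1.333 (Δ 0.094); root-2 1.414 (Δ 0.175).

5:4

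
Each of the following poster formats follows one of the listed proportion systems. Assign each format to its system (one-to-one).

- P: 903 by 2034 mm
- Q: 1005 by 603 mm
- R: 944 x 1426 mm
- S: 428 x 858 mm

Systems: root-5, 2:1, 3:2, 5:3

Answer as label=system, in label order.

Ratios: P ≈ 2.252; Q ≈ 1.667; R ≈ 1.511; S ≈ 2.005.
Targets: root-5 ≈ 2.236; 2:1 ≈ 2.000; 3:2 ≈ 1.500; 5:3 ≈ 1.667.

P=root-5, Q=5:3, R=3:2, S=2:1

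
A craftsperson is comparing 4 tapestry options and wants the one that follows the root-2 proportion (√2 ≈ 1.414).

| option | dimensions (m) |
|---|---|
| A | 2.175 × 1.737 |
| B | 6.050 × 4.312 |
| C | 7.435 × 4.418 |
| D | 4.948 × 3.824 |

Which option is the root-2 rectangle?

Target root-2 ≈ 1.414.
A: 1.252 (Δ0.162)  B: 1.403 (Δ0.011)  C: 1.683 (Δ0.269)  D: 1.294 (Δ0.120)

B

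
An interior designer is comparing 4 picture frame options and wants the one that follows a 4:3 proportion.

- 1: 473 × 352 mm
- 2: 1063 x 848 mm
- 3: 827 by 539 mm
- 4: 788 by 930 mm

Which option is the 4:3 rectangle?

Ratios (long/short): 1 ≈ 1.344; 2 ≈ 1.254; 3 ≈ 1.534; 4 ≈ 1.180.
4:3 ≈ 1.333; option 1 is nearest (Δ 0.011).

1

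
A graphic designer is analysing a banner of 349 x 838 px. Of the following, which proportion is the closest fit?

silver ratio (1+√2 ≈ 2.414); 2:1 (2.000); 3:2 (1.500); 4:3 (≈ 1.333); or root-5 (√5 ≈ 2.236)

838/349 ≈ 2.401. Nearest candidates are silver ratio (2.414, off by 0.013) and root-5 (2.236, off by 0.165).

silver ratio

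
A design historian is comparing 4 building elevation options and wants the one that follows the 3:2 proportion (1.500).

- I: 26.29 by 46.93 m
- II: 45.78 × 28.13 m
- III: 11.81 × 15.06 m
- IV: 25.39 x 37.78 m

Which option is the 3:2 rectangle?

Target 3:2 ≈ 1.500.
I: 1.785 (Δ0.285)  II: 1.627 (Δ0.127)  III: 1.275 (Δ0.225)  IV: 1.488 (Δ0.012)

IV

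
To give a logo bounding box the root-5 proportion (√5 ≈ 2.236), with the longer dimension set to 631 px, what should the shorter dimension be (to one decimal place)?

282.2 px

root-5 ≈ 2.23607.
Shorter side = 631 ÷ 2.23607 ≈ 282.192 → 282.2 px.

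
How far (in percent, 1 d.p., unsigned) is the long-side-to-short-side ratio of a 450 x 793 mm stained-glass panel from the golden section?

8.9%

Ratio = 793 / 450 ≈ 1.7622.
Ideal golden ratio ≈ 1.6180. |1.7622 − 1.6180| / 1.6180 ≈ 8.91% → 8.9%.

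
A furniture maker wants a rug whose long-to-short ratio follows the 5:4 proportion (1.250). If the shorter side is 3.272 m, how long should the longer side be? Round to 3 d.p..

5:4 = 1.25000.
Longer side = 3.272 × 1.25000 ≈ 4.09000 → 4.090 m.

4.090 m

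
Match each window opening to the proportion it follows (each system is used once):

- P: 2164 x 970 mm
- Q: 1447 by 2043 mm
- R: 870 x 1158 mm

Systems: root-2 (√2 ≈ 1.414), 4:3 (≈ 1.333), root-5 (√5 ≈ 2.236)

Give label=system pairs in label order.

P=root-5, Q=root-2, R=4:3

P = 2164/970 ≈ 2.231 → root-5 (2.236)
Q = 2043/1447 ≈ 1.412 → root-2 (1.414)
R = 1158/870 ≈ 1.331 → 4:3 (1.333)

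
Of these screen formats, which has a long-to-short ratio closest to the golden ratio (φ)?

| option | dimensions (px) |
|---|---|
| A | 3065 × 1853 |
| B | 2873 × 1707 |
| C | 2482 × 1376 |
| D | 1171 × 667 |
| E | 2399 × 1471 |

E

Ratios (long/short): A ≈ 1.654; B ≈ 1.683; C ≈ 1.804; D ≈ 1.756; E ≈ 1.631.
golden ratio ≈ 1.618; option E is nearest (Δ 0.013).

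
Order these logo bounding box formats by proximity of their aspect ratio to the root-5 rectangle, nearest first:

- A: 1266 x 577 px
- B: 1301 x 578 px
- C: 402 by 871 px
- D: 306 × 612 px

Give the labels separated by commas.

A: 1266/577 ≈ 2.194 → |2.194 − 2.236| = 0.042
B: 1301/578 ≈ 2.251 → |2.251 − 2.236| = 0.015
C: 871/402 ≈ 2.167 → |2.167 − 2.236| = 0.069
D: 612/306 ≈ 2.000 → |2.000 − 2.236| = 0.236

B, A, C, D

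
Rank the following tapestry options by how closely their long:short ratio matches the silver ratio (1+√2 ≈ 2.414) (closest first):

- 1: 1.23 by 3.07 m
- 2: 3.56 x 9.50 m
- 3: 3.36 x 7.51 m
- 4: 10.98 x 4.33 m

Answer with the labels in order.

1, 4, 3, 2

Ratios: 1 = 3.07 / 1.23 ≈ 2.496; 2 = 9.50 / 3.56 ≈ 2.669; 3 = 7.51 / 3.36 ≈ 2.235; 4 = 10.98 / 4.33 ≈ 2.536.
|Δ from 2.414|: 1 0.082; 2 0.255; 3 0.179; 4 0.122.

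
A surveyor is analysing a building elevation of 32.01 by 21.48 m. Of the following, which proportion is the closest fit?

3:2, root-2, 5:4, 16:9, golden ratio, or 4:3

3:2

Ratio = 32.01 / 21.48 ≈ 1.490.
Distances: 3:2 1.500 (Δ 0.010); root-2 1.414 (Δ 0.076); 5:4 1.250 (Δ 0.240); 16:9 1.778 (Δ 0.288); golden ratio 1.618 (Δ 0.128); 4:3 1.333 (Δ 0.157).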